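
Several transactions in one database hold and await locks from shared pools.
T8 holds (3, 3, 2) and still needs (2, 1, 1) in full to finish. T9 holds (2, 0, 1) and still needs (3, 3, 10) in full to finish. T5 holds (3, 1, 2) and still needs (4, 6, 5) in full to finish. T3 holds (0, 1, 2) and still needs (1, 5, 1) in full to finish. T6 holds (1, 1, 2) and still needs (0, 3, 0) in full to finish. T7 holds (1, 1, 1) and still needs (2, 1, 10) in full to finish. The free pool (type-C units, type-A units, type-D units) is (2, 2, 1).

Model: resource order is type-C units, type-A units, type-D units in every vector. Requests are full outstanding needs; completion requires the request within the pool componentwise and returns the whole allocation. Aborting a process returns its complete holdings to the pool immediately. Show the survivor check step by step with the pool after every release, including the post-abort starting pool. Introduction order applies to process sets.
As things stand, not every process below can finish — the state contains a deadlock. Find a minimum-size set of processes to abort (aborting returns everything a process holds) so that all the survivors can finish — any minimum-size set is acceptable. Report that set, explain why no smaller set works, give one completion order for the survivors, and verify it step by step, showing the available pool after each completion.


The answer: abort T7.
Key observation: no ordering could ever have run T9 before the abort of T7; with (1, 1, 1) back in the pool it fits at step 5.
Why nothing smaller works: aborting no one leaves the state deadlocked as given.
Survivors finish in the order: T6, T8, T5, T3, T9. Walking it through (pool after the aborts first):
  pool = (3, 3, 2)
  T6 needs (0, 3, 0) <= (3, 3, 2) -> finishes; pool += (1, 1, 2) = (4, 4, 4)
  T8 needs (2, 1, 1) <= (4, 4, 4) -> finishes; pool += (3, 3, 2) = (7, 7, 6)
  T5 needs (4, 6, 5) <= (7, 7, 6) -> finishes; pool += (3, 1, 2) = (10, 8, 8)
  T3 needs (1, 5, 1) <= (10, 8, 8) -> finishes; pool += (0, 1, 2) = (10, 9, 10)
  T9 needs (3, 3, 10) <= (10, 9, 10) -> finishes; pool += (2, 0, 1) = (12, 9, 11)


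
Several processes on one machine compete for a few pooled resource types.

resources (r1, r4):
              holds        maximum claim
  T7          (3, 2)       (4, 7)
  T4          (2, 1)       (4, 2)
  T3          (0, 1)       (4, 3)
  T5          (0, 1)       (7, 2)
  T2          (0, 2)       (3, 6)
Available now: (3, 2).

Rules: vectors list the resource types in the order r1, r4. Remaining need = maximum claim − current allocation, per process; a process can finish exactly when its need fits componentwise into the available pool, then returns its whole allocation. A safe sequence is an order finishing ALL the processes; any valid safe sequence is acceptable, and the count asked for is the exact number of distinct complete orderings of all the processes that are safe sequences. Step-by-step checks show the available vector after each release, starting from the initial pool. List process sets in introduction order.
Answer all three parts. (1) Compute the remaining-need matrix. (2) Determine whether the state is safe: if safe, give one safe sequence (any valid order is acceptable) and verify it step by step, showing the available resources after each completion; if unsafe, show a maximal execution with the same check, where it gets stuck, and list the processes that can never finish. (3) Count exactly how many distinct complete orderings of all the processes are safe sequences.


(1) Outstanding need per process (order r1, r4):
  T7: (1, 5)
  T4: (2, 1)
  T3: (4, 2)
  T5: (7, 1)
  T2: (3, 4)
(2) SAFE — a valid safe sequence is T4, T3, T2, T7, T5.
Key observation: at T2 the run first touches a limit — (3, 4) against (5, 4), exact on a resource it actually requests.
Verifying each step:
  pool = (3, 2)
  T4 needs (2, 1) <= (3, 2) -> finishes; pool += (2, 1) = (5, 3)
  T3 needs (4, 2) <= (5, 3) -> finishes; pool += (0, 1) = (5, 4)
  T2 needs (3, 4) <= (5, 4) -> finishes; pool += (0, 2) = (5, 6)
  T7 needs (1, 5) <= (5, 6) -> finishes; pool += (3, 2) = (8, 8)
  T5 needs (7, 1) <= (8, 8) -> finishes; pool += (0, 1) = (8, 9)
(3) The exact count: 1 of the possible complete orderings is a safe sequence.


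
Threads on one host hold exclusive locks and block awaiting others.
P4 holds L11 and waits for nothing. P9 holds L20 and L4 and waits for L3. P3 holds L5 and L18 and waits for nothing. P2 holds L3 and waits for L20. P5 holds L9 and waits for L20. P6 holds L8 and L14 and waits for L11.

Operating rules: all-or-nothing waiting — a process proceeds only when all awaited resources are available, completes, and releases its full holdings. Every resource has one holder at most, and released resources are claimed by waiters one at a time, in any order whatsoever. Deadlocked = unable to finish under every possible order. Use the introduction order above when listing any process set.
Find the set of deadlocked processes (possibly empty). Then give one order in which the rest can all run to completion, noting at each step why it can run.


Deadlocked set: P9, P2 and P5.
Key observation: the knot is the closed ring of waits P9 -> P2 -> P9; P5 waits into the deadlock from upstream.
A valid finishing order for the others: P4, P6, P3.
Step-by-step check:
  P4 waits on nothing -> runs at once and releases L11
  P6: everything it awaited (L11) is free; runs, freeing L8 and L14
  P3 waits on nothing -> runs at once and releases L5 and L18


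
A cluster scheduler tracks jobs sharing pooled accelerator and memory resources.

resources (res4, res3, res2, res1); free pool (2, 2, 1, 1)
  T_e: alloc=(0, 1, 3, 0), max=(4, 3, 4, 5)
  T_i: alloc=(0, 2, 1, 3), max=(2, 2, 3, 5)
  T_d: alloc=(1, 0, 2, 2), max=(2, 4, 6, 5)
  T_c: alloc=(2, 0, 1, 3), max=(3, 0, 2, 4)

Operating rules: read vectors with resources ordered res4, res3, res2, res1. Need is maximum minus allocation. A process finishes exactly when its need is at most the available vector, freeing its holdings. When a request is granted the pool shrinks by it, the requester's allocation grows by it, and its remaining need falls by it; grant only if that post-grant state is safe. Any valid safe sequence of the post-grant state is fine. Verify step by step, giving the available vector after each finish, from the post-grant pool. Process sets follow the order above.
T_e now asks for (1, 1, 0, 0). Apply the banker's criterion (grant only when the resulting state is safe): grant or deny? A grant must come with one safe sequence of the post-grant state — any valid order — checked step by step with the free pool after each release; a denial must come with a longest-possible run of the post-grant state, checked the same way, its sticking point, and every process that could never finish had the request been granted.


GRANT: granting preserves safety; a valid post-grant sequence is T_c, T_i, T_e, T_d.
Key observation: the grant leaves (1, 1, 1, 1) free — enough for T_c, whose release restarts the cascade.
Step-by-step check of the post-grant state:
  pool = (1, 1, 1, 1)
  T_c needs (1, 0, 1, 1) <= (1, 1, 1, 1) -> finishes; pool += (2, 0, 1, 3) = (3, 1, 2, 4)
  T_i needs (2, 0, 2, 2) <= (3, 1, 2, 4) -> finishes; pool += (0, 2, 1, 3) = (3, 3, 3, 7)
  T_e needs (3, 1, 1, 5) <= (3, 3, 3, 7) -> finishes; pool += (1, 2, 3, 0) = (4, 5, 6, 7)
  T_d needs (1, 4, 4, 3) <= (4, 5, 6, 7) -> finishes; pool += (1, 0, 2, 2) = (5, 5, 8, 9)


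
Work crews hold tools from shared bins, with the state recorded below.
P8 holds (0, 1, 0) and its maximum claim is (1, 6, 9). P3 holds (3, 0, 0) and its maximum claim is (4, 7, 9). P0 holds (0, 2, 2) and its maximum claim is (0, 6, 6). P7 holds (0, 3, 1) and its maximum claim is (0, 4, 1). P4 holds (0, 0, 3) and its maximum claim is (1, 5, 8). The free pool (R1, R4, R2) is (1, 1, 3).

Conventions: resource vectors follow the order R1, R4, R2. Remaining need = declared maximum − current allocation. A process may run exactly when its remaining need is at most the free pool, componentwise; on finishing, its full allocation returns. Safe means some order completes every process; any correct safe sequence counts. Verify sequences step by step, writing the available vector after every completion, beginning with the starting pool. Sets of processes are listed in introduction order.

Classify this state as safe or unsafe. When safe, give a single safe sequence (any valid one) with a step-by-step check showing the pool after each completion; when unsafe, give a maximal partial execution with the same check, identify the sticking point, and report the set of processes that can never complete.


The state is SAFE; one workable sequence: P7, P0, P4, P8, P3.
Key observation: P7 is the earliest step where a requested resource binds exactly: need (0, 1, 0), pool (1, 1, 3) at its turn.
Verifying each step:
  pool = (1, 1, 3)
  P7 needs (0, 1, 0) <= (1, 1, 3) -> finishes; pool += (0, 3, 1) = (1, 4, 4)
  P0 needs (0, 4, 4) <= (1, 4, 4) -> finishes; pool += (0, 2, 2) = (1, 6, 6)
  P4 needs (1, 5, 5) <= (1, 6, 6) -> finishes; pool += (0, 0, 3) = (1, 6, 9)
  P8 needs (1, 5, 9) <= (1, 6, 9) -> finishes; pool += (0, 1, 0) = (1, 7, 9)
  P3 needs (1, 7, 9) <= (1, 7, 9) -> finishes; pool += (3, 0, 0) = (4, 7, 9)


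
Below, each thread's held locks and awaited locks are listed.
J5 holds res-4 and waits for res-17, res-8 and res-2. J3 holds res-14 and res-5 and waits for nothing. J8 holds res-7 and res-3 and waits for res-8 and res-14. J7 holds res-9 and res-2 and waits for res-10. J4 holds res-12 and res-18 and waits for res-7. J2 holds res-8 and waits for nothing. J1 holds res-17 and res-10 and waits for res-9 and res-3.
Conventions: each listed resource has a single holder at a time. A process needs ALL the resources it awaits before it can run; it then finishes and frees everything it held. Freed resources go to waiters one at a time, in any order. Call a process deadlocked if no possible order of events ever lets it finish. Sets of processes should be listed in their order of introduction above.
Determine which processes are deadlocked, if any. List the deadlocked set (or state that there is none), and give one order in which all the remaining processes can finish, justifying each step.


Deadlocked set: J5, J7 and J1.
Key observation: J7 -> J1 -> J7 is a circular wait — nothing in it can go first; J5 waits into the deadlock from upstream.
One completion order for the rest: J2, J3, J8, J4.
Check, step by step:
  run J2 (it waits on nothing); releases res-8
  run J3 (it waits on nothing); releases res-14 and res-5
  J8 waits on res-8 and res-14 — all released -> runs and releases res-7 and res-3
  J4 waits on res-7 — all released -> runs and releases res-12 and res-18


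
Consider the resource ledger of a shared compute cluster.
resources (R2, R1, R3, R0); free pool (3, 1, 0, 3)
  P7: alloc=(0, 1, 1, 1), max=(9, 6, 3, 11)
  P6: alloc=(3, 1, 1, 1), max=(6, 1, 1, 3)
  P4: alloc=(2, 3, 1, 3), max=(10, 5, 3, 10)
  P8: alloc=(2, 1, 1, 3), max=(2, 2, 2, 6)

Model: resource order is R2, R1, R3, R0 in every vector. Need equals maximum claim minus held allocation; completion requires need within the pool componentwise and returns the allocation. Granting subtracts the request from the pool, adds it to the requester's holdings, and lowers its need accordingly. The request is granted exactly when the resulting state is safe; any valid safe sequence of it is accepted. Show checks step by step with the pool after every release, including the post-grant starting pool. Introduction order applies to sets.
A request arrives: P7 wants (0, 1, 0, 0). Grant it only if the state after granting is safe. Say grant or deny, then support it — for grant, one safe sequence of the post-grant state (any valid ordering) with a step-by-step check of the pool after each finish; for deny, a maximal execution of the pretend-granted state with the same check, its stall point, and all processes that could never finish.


GRANT — the state after the grant stays safe, e.g. via P6, P8, P4, P7.
Key observation: post-grant, (3, 0, 0, 3) remains, and an order beginning with P6 completes everyone.
Step-by-step check of the post-grant state:
  pool = (3, 0, 0, 3)
  run P6 (needs (3, 0, 0, 2), free (3, 0, 0, 3)); after release of (3, 1, 1, 1) the pool is (6, 1, 1, 4)
  run P8 (needs (0, 1, 1, 3), free (6, 1, 1, 4)); after release of (2, 1, 1, 3) the pool is (8, 2, 2, 7)
  run P4 (needs (8, 2, 2, 7), free (8, 2, 2, 7)); after release of (2, 3, 1, 3) the pool is (10, 5, 3, 10)
  run P7 (needs (9, 4, 2, 10), free (10, 5, 3, 10)); after release of (0, 2, 1, 1) the pool is (10, 7, 4, 11)


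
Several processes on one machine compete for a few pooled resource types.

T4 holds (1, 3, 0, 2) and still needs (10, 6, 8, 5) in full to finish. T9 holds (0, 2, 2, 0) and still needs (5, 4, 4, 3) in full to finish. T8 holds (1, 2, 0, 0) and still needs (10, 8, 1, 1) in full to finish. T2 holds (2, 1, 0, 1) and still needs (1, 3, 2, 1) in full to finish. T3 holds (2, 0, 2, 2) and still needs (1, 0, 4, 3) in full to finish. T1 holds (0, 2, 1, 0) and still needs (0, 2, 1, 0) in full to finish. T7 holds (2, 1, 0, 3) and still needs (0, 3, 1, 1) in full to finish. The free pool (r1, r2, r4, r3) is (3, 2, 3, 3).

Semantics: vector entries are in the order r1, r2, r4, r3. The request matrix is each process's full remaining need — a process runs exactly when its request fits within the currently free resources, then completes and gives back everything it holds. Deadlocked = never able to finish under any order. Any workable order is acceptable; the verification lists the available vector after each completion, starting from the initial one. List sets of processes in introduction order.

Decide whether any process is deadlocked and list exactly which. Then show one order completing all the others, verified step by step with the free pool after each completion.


Deadlocked set: T4 and T8.
Key observation: even finishing T1, T7, T2, T3, T9 leaves just (9, 8, 8, 9) free — too little r1 for any of the remaining processes.
The rest can finish in the order T1, T7, T2, T3, T9. Step-by-step check:
  pool = (3, 2, 3, 3)
  run T1 (needs (0, 2, 1, 0), free (3, 2, 3, 3)); after release of (0, 2, 1, 0) the pool is (3, 4, 4, 3)
  run T7 (needs (0, 3, 1, 1), free (3, 4, 4, 3)); after release of (2, 1, 0, 3) the pool is (5, 5, 4, 6)
  run T2 (needs (1, 3, 2, 1), free (5, 5, 4, 6)); after release of (2, 1, 0, 1) the pool is (7, 6, 4, 7)
  run T3 (needs (1, 0, 4, 3), free (7, 6, 4, 7)); after release of (2, 0, 2, 2) the pool is (9, 6, 6, 9)
  run T9 (needs (5, 4, 4, 3), free (9, 6, 6, 9)); after release of (0, 2, 2, 0) the pool is (9, 8, 8, 9)
The blocked processes can never fit:
  blocked: T4 wants (10, 6, 8, 5), pool (9, 8, 8, 9) — not enough r1
  blocked: T8 wants (10, 8, 1, 1), pool (9, 8, 8, 9) — not enough r1


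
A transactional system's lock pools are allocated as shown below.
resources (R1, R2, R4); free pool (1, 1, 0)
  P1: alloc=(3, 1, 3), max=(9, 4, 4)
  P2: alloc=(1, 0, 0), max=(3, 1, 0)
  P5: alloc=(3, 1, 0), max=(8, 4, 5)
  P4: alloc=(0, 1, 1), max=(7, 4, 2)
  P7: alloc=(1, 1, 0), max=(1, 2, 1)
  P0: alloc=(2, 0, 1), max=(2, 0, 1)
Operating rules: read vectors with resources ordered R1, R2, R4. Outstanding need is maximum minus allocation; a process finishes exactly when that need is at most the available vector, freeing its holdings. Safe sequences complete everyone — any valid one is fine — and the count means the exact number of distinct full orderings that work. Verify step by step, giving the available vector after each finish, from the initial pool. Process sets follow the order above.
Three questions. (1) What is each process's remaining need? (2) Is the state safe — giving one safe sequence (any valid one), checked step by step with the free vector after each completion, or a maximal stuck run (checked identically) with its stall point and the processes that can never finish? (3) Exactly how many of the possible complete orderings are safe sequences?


(1) Outstanding need per process (order R1, R2, R4):
  P1: (6, 3, 1)
  P2: (2, 1, 0)
  P5: (5, 3, 5)
  P4: (7, 3, 1)
  P7: (0, 1, 1)
  P0: (0, 0, 0)
(2) The state is UNSAFE.
Key observation: once P0, P7, P2 finish, the pool peaks at (5, 2, 1) — and every remaining process still needs more R2 than that.
A maximal execution: P0, P7, P2 — then nothing else fits. Step-by-step check:
  pool = (1, 1, 0)
  run P0 (needs (0, 0, 0), free (1, 1, 0)); after release of (2, 0, 1) the pool is (3, 1, 1)
  run P7 (needs (0, 1, 1), free (3, 1, 1)); after release of (1, 1, 0) the pool is (4, 2, 1)
  run P2 (needs (2, 1, 0), free (4, 2, 1)); after release of (1, 0, 0) the pool is (5, 2, 1)
  P1 still needs (6, 3, 1) but only (5, 2, 1) is free — short on R1 and R2
  P5 still needs (5, 3, 5) but only (5, 2, 1) is free — short on R2 and R4
  P4 still needs (7, 3, 1) but only (5, 2, 1) is free — short on R1 and R2
Processes that can never finish: P1, P5 and P4.
(3) Precisely 0 of the possible complete orderings are safe sequences.


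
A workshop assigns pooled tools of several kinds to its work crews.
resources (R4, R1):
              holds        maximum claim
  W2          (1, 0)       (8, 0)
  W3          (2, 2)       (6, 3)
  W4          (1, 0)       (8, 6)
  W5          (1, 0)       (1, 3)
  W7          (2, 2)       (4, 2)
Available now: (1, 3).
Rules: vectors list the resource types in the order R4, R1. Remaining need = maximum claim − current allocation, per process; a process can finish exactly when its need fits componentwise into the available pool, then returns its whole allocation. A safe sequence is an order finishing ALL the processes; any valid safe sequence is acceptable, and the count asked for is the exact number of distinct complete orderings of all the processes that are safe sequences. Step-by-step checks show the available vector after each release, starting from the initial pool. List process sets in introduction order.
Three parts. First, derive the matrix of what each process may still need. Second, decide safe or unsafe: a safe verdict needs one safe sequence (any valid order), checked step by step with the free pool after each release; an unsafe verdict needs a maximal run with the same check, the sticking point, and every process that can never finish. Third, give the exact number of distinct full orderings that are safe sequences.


(1) Outstanding need per process (order R4, R1):
  W2: (7, 0)
  W3: (4, 1)
  W4: (7, 6)
  W5: (0, 3)
  W7: (2, 0)
(2) UNSAFE.
Key observation: the wall is R4: completing W5, W7, W3 brings the pool only to (6, 7), and all the rest need more.
The run W5, W7, W3 cannot be extended any further. Verifying each step:
  pool = (1, 3)
  run W5 (needs (0, 3), free (1, 3)); after release of (1, 0) the pool is (2, 3)
  run W7 (needs (2, 0), free (2, 3)); after release of (2, 2) the pool is (4, 5)
  run W3 (needs (4, 1), free (4, 5)); after release of (2, 2) the pool is (6, 7)
  blocked: W2 wants (7, 0), pool (6, 7) — not enough R4
  blocked: W4 wants (7, 6), pool (6, 7) — not enough R4
Permanently blocked: W2 and W4.
(3) Precisely 0 of the possible complete orderings are safe sequences.


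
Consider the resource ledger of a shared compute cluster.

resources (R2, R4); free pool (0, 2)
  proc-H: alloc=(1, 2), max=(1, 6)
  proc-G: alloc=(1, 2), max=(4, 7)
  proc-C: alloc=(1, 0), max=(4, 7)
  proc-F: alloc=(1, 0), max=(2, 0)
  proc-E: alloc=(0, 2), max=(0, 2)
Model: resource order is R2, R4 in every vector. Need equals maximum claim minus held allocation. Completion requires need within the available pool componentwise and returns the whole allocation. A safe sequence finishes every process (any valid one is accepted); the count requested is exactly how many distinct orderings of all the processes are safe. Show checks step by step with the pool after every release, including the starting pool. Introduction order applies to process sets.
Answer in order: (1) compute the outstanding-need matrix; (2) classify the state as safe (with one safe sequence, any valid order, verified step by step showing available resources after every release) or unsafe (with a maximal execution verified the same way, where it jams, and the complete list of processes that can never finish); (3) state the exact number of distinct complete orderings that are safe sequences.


(1) Outstanding need per process (order R2, R4):
  proc-H: (0, 4)
  proc-G: (3, 5)
  proc-C: (3, 7)
  proc-F: (1, 0)
  proc-E: (0, 0)
(2) The state is UNSAFE.
Key observation: the pool after proc-E, proc-H, proc-F is (2, 6); every surviving request exceeds it in R2, so progress ends there.
Going as far as possible: proc-E, proc-H, proc-F; after that, nothing fits. Verifying each step:
  pool = (0, 2)
  proc-E needs (0, 0) <= (0, 2) -> finishes; pool += (0, 2) = (0, 4)
  proc-H needs (0, 4) <= (0, 4) -> finishes; pool += (1, 2) = (1, 6)
  proc-F needs (1, 0) <= (1, 6) -> finishes; pool += (1, 0) = (2, 6)
  proc-G still needs (3, 5) but only (2, 6) is free — short on R2
  proc-C still needs (3, 7) but only (2, 6) is free — short on R2 and R4
Processes that can never finish: proc-G and proc-C.
(3) The exact count: 0 of the possible complete orderings are safe sequences.


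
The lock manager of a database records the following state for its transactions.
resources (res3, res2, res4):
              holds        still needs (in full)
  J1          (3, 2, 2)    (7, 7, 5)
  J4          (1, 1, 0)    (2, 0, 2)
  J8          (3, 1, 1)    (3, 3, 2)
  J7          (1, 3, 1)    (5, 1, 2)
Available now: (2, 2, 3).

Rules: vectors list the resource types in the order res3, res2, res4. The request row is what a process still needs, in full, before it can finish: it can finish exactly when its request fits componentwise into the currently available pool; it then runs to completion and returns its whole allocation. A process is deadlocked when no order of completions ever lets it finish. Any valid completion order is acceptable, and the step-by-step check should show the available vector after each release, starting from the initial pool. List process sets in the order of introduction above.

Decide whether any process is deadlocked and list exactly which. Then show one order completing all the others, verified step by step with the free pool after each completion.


No process is deadlocked.
Key observation: J4 fits the free pool immediately, and its release cascades until everyone finishes.
The rest can finish in the order J4, J8, J7, J1. Walking it through:
  pool = (2, 2, 3)
  J4: need (2, 0, 2) fits (2, 2, 3); releases (1, 1, 0), pool now (3, 3, 3)
  J8: need (3, 3, 2) fits (3, 3, 3); releases (3, 1, 1), pool now (6, 4, 4)
  J7: need (5, 1, 2) fits (6, 4, 4); releases (1, 3, 1), pool now (7, 7, 5)
  J1: need (7, 7, 5) fits (7, 7, 5); releases (3, 2, 2), pool now (10, 9, 7)


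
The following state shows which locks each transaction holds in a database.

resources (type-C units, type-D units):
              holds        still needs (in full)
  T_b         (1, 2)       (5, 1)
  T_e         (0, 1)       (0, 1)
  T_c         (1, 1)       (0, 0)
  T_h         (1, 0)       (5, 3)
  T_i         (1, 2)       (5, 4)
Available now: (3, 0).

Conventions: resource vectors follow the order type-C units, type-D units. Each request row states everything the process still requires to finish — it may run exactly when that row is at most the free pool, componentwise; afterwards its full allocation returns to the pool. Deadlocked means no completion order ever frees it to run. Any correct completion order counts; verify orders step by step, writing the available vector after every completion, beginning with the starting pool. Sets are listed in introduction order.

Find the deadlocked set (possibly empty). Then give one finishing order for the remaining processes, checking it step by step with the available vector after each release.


The deadlocked set is T_b, T_h and T_i.
Key observation: no order helps: past T_c, T_e, the free pool tops out at (4, 2), below what each blocked process needs in type-C units.
A valid finishing order for the others: T_c, T_e. Walking it through:
  pool = (3, 0)
  run T_c (needs (0, 0), free (3, 0)); after release of (1, 1) the pool is (4, 1)
  run T_e (needs (0, 1), free (4, 1)); after release of (0, 1) the pool is (4, 2)
None of the blocked processes ever fits:
  T_b cannot run: need (5, 1) vs free (4, 2) (insufficient type-C units)
  T_h cannot run: need (5, 3) vs free (4, 2) (insufficient type-C units and type-D units)
  T_i cannot run: need (5, 4) vs free (4, 2) (insufficient type-C units and type-D units)


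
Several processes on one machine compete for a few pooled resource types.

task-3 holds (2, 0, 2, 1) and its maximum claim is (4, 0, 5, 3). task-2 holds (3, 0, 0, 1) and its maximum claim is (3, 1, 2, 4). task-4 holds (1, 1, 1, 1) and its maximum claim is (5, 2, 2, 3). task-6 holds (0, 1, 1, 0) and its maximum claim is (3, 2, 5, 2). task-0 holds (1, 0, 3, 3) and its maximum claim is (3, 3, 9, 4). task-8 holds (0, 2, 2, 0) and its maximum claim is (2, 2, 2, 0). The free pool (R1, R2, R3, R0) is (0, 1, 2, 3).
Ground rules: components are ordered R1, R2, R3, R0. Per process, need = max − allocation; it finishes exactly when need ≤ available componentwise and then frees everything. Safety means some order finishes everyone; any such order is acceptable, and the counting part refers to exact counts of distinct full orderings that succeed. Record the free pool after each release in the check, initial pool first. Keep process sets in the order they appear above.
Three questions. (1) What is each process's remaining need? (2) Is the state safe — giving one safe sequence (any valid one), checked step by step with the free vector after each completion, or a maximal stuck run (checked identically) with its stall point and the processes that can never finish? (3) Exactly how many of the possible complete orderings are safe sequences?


(1) Remaining need (order R1, R2, R3, R0):
  task-3: (2, 0, 3, 2)
  task-2: (0, 1, 2, 3)
  task-4: (4, 1, 1, 2)
  task-6: (3, 1, 4, 2)
  task-0: (2, 3, 6, 1)
  task-8: (2, 0, 0, 0)
(2) The state is SAFE; one workable sequence: task-2, task-8, task-6, task-3, task-0, task-4.
Key observation: task-2 marks the first exact bind of the order: its need (0, 1, 2, 3) fits the free (0, 1, 2, 3) with zero slack on a requested resource.
Verifying each step:
  pool = (0, 1, 2, 3)
  run task-2 (needs (0, 1, 2, 3), free (0, 1, 2, 3)); after release of (3, 0, 0, 1) the pool is (3, 1, 2, 4)
  run task-8 (needs (2, 0, 0, 0), free (3, 1, 2, 4)); after release of (0, 2, 2, 0) the pool is (3, 3, 4, 4)
  run task-6 (needs (3, 1, 4, 2), free (3, 3, 4, 4)); after release of (0, 1, 1, 0) the pool is (3, 4, 5, 4)
  run task-3 (needs (2, 0, 3, 2), free (3, 4, 5, 4)); after release of (2, 0, 2, 1) the pool is (5, 4, 7, 5)
  run task-0 (needs (2, 3, 6, 1), free (5, 4, 7, 5)); after release of (1, 0, 3, 3) the pool is (6, 4, 10, 8)
  run task-4 (needs (4, 1, 1, 2), free (6, 4, 10, 8)); after release of (1, 1, 1, 1) the pool is (7, 5, 11, 9)
(3) Exactly 8 of the possible complete orderings are safe sequences.


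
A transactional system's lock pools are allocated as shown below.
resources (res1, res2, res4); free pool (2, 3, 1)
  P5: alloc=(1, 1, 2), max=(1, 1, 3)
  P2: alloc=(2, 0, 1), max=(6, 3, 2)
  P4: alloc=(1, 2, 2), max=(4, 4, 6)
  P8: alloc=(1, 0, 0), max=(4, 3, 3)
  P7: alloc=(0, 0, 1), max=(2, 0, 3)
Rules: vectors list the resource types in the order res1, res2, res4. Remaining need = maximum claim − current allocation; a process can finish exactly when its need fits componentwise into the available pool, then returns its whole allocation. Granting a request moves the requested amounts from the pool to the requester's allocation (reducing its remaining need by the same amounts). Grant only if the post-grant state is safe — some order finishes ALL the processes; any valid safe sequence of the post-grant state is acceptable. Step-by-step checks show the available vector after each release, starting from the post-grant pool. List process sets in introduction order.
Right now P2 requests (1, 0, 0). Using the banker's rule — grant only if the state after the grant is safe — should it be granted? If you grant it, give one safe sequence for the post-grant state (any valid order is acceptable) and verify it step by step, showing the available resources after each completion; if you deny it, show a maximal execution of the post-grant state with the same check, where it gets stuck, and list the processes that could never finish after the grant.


DENY — the pretend-granted state is unsafe.
Key observation: no order helps: past P5, P7, the free pool tops out at (2, 4, 4), below what each blocked process needs in res1.
Pretend the grant happened; the run P5, P7 goes as far as possible. Check, step by step:
  pool = (1, 3, 1)
  run P5 (needs (0, 0, 1), free (1, 3, 1)); after release of (1, 1, 2) the pool is (2, 4, 3)
  run P7 (needs (2, 0, 2), free (2, 4, 3)); after release of (0, 0, 1) the pool is (2, 4, 4)
  P2 still needs (3, 3, 1) but only (2, 4, 4) is free — short on res1
  P4 still needs (3, 2, 4) but only (2, 4, 4) is free — short on res1
  P8 still needs (3, 3, 3) but only (2, 4, 4) is free — short on res1
Post-grant, the permanently blocked set is P2, P4 and P8.


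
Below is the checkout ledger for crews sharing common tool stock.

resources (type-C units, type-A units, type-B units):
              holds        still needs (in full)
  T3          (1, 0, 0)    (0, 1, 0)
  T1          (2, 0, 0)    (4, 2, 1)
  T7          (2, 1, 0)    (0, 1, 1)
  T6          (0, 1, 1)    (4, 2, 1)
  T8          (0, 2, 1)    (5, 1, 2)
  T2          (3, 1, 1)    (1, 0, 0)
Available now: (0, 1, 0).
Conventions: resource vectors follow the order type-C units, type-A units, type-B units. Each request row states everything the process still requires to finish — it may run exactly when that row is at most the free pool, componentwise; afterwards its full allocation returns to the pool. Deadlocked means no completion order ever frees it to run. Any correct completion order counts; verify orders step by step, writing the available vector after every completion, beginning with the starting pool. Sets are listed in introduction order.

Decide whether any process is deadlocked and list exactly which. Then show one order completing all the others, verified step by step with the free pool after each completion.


No process is deadlocked.
Key observation: T3 leads a chain of completions in which each release enables another process.
A valid finishing order for the others: T3, T2, T7, T6, T1, T8. Check, step by step:
  pool = (0, 1, 0)
  T3 needs (0, 1, 0) <= (0, 1, 0) -> finishes; pool += (1, 0, 0) = (1, 1, 0)
  T2 needs (1, 0, 0) <= (1, 1, 0) -> finishes; pool += (3, 1, 1) = (4, 2, 1)
  T7 needs (0, 1, 1) <= (4, 2, 1) -> finishes; pool += (2, 1, 0) = (6, 3, 1)
  T6 needs (4, 2, 1) <= (6, 3, 1) -> finishes; pool += (0, 1, 1) = (6, 4, 2)
  T1 needs (4, 2, 1) <= (6, 4, 2) -> finishes; pool += (2, 0, 0) = (8, 4, 2)
  T8 needs (5, 1, 2) <= (8, 4, 2) -> finishes; pool += (0, 2, 1) = (8, 6, 3)


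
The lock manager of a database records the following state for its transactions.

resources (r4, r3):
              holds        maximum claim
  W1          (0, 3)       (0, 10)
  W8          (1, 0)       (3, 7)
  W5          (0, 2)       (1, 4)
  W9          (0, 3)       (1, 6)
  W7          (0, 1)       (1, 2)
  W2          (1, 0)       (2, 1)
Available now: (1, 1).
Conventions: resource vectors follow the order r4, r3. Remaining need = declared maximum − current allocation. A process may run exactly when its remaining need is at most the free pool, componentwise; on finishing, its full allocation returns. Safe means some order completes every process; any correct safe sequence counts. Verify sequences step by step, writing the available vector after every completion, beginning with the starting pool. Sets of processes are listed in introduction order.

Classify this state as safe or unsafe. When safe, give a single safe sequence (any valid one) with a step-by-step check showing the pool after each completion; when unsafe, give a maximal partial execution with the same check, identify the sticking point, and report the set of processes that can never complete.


SAFE, for example via the order W7, W5, W2, W9, W1, W8.
Key observation: the order's first zero-slack moment is W7 ((1, 1) needed, (1, 1) free — a requested resource with nothing to spare).
Check, step by step:
  pool = (1, 1)
  W7 needs (1, 1) <= (1, 1) -> finishes; pool += (0, 1) = (1, 2)
  W5 needs (1, 2) <= (1, 2) -> finishes; pool += (0, 2) = (1, 4)
  W2 needs (1, 1) <= (1, 4) -> finishes; pool += (1, 0) = (2, 4)
  W9 needs (1, 3) <= (2, 4) -> finishes; pool += (0, 3) = (2, 7)
  W1 needs (0, 7) <= (2, 7) -> finishes; pool += (0, 3) = (2, 10)
  W8 needs (2, 7) <= (2, 10) -> finishes; pool += (1, 0) = (3, 10)


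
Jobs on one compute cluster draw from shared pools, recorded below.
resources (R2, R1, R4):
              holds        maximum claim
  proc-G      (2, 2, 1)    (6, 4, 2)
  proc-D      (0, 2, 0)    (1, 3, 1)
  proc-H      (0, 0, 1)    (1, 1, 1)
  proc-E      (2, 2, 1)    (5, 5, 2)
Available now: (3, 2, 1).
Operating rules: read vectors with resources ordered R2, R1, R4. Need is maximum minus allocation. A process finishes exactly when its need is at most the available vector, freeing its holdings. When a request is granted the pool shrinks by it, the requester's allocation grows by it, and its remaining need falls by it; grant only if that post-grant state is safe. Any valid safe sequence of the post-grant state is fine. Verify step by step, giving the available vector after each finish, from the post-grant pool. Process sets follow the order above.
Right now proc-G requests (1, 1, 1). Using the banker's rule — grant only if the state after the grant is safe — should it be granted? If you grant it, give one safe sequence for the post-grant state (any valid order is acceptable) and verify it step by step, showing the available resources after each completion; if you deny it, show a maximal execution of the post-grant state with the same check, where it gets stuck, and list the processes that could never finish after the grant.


DENY: after the grant no complete ordering would exist.
Key observation: the wall is R2: completing proc-H, proc-D brings the pool only to (2, 3, 1), and all the rest need more.
After a pretend grant, a maximal execution: proc-H, proc-D — then nothing else fits. Check, step by step:
  pool = (2, 1, 0)
  proc-H needs (1, 1, 0) <= (2, 1, 0) -> finishes; pool += (0, 0, 1) = (2, 1, 1)
  proc-D needs (1, 1, 1) <= (2, 1, 1) -> finishes; pool += (0, 2, 0) = (2, 3, 1)
  proc-G still needs (3, 1, 0) but only (2, 3, 1) is free — short on R2
  proc-E still needs (3, 3, 1) but only (2, 3, 1) is free — short on R2
Post-grant, the permanently blocked set is proc-G and proc-E.


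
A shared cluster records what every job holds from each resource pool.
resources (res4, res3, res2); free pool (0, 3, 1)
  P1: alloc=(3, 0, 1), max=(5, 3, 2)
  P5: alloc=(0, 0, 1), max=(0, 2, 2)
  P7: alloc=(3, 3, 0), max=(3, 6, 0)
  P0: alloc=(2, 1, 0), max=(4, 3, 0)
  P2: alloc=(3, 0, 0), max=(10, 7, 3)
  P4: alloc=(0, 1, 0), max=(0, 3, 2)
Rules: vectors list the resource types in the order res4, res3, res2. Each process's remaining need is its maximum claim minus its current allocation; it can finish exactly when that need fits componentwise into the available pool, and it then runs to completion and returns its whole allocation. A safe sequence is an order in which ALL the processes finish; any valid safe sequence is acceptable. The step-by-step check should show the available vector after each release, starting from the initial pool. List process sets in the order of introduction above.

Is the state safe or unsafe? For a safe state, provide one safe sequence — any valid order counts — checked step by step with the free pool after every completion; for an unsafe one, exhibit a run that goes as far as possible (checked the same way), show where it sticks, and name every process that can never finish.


SAFE. One safe sequence: P7, P0, P1, P5, P2, P4.
Key observation: P7 marks the first exact bind of the order: its need (0, 3, 0) fits the free (0, 3, 1) with zero slack on a requested resource.
Verifying each step:
  pool = (0, 3, 1)
  run P7 (needs (0, 3, 0), free (0, 3, 1)); after release of (3, 3, 0) the pool is (3, 6, 1)
  run P0 (needs (2, 2, 0), free (3, 6, 1)); after release of (2, 1, 0) the pool is (5, 7, 1)
  run P1 (needs (2, 3, 1), free (5, 7, 1)); after release of (3, 0, 1) the pool is (8, 7, 2)
  run P5 (needs (0, 2, 1), free (8, 7, 2)); after release of (0, 0, 1) the pool is (8, 7, 3)
  run P2 (needs (7, 7, 3), free (8, 7, 3)); after release of (3, 0, 0) the pool is (11, 7, 3)
  run P4 (needs (0, 2, 2), free (11, 7, 3)); after release of (0, 1, 0) the pool is (11, 8, 3)


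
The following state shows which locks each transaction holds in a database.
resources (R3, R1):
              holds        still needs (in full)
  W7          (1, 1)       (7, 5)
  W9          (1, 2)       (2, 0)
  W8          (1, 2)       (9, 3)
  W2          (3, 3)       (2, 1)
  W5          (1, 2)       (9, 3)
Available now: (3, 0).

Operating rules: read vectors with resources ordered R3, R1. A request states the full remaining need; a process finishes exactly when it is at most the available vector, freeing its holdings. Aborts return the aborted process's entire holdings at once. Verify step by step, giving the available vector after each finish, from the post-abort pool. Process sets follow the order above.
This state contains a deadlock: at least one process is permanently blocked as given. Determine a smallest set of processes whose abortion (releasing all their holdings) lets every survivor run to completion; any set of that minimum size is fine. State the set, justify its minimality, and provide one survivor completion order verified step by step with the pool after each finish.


Abort W8.
Key observation: aborting W8 returns (1, 2), and W5 — hopeless before — runs at step 4 with the returned capacity in the pool.
Why nothing smaller works: aborting no one leaves the state deadlocked as given.
Survivors finish in the order: W2, W9, W7, W5. Check, step by step (pool after the aborts first):
  pool = (4, 2)
  W2: need (2, 1) fits (4, 2); releases (3, 3), pool now (7, 5)
  W9: need (2, 0) fits (7, 5); releases (1, 2), pool now (8, 7)
  W7: need (7, 5) fits (8, 7); releases (1, 1), pool now (9, 8)
  W5: need (9, 3) fits (9, 8); releases (1, 2), pool now (10, 10)


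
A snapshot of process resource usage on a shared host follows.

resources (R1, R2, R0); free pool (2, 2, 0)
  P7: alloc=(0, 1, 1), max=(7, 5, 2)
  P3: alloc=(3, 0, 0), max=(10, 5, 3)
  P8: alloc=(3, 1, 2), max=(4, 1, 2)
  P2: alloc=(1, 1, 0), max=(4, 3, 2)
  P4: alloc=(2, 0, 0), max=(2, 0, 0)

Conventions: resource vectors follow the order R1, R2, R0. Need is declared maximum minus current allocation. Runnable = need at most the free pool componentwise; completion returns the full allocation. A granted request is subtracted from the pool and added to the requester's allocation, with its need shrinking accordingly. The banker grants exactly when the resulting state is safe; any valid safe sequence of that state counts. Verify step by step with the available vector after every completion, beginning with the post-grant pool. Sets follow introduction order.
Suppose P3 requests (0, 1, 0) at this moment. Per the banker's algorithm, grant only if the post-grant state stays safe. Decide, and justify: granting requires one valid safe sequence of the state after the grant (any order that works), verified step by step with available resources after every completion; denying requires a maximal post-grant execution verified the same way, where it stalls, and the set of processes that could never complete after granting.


DENY: after the grant no complete ordering would exist.
Key observation: once P8, P2, P4 finish, the pool peaks at (8, 3, 2) — and every remaining process still needs more R2 than that.
On the post-grant state, P8, P2, P4 is a maximal run — nothing extends it. Step-by-step check:
  pool = (2, 1, 0)
  P8 needs (1, 0, 0) <= (2, 1, 0) -> finishes; pool += (3, 1, 2) = (5, 2, 2)
  P2 needs (3, 2, 2) <= (5, 2, 2) -> finishes; pool += (1, 1, 0) = (6, 3, 2)
  P4 needs (0, 0, 0) <= (6, 3, 2) -> finishes; pool += (2, 0, 0) = (8, 3, 2)
  blocked: P7 wants (7, 4, 1), pool (8, 3, 2) — not enough R2
  blocked: P3 wants (7, 4, 3), pool (8, 3, 2) — not enough R2 and R0
Had the request been granted, P7 and P3 could never finish.
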